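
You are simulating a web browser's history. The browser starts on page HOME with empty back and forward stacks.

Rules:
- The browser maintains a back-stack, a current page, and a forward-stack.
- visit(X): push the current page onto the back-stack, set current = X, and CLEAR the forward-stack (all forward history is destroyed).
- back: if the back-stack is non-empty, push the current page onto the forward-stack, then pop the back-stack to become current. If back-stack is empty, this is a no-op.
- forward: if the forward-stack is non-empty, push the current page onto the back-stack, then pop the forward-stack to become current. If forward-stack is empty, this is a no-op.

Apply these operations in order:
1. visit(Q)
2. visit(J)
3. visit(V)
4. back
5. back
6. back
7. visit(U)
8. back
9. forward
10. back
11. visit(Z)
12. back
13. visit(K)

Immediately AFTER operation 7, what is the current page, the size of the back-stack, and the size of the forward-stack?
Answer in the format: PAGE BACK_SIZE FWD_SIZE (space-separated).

After 1 (visit(Q)): cur=Q back=1 fwd=0
After 2 (visit(J)): cur=J back=2 fwd=0
After 3 (visit(V)): cur=V back=3 fwd=0
After 4 (back): cur=J back=2 fwd=1
After 5 (back): cur=Q back=1 fwd=2
After 6 (back): cur=HOME back=0 fwd=3
After 7 (visit(U)): cur=U back=1 fwd=0

U 1 0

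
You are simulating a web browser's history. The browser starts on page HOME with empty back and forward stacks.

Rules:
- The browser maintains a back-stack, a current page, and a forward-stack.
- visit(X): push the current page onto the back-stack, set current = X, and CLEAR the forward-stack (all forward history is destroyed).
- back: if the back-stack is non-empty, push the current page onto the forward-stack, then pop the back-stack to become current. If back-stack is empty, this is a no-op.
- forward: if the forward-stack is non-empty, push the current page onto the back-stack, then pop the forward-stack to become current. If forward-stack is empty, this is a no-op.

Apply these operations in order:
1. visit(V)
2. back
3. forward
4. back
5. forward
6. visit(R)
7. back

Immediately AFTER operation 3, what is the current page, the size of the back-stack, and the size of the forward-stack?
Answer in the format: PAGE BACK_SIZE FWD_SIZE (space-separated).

After 1 (visit(V)): cur=V back=1 fwd=0
After 2 (back): cur=HOME back=0 fwd=1
After 3 (forward): cur=V back=1 fwd=0

V 1 0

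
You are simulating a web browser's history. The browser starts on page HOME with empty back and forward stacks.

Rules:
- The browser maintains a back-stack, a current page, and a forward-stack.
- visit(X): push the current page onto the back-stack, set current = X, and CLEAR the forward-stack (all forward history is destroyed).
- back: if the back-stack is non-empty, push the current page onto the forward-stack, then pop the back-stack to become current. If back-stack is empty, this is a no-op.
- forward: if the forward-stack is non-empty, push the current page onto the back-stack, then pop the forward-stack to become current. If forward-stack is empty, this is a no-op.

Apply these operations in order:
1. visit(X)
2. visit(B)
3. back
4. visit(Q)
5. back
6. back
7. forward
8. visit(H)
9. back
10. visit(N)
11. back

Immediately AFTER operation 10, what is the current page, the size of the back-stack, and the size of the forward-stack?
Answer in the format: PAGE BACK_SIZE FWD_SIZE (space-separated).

After 1 (visit(X)): cur=X back=1 fwd=0
After 2 (visit(B)): cur=B back=2 fwd=0
After 3 (back): cur=X back=1 fwd=1
After 4 (visit(Q)): cur=Q back=2 fwd=0
After 5 (back): cur=X back=1 fwd=1
After 6 (back): cur=HOME back=0 fwd=2
After 7 (forward): cur=X back=1 fwd=1
After 8 (visit(H)): cur=H back=2 fwd=0
After 9 (back): cur=X back=1 fwd=1
After 10 (visit(N)): cur=N back=2 fwd=0

N 2 0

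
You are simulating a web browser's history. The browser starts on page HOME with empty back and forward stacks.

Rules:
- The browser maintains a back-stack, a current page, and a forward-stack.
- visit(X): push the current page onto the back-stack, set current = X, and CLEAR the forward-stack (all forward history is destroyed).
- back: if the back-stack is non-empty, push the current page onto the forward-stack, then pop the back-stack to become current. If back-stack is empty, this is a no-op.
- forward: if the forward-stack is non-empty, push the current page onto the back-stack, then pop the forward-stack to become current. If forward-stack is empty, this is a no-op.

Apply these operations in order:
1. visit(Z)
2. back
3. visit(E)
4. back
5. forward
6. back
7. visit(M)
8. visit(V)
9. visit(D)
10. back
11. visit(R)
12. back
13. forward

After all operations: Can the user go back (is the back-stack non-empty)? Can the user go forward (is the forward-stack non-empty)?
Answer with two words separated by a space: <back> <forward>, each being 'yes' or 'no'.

After 1 (visit(Z)): cur=Z back=1 fwd=0
After 2 (back): cur=HOME back=0 fwd=1
After 3 (visit(E)): cur=E back=1 fwd=0
After 4 (back): cur=HOME back=0 fwd=1
After 5 (forward): cur=E back=1 fwd=0
After 6 (back): cur=HOME back=0 fwd=1
After 7 (visit(M)): cur=M back=1 fwd=0
After 8 (visit(V)): cur=V back=2 fwd=0
After 9 (visit(D)): cur=D back=3 fwd=0
After 10 (back): cur=V back=2 fwd=1
After 11 (visit(R)): cur=R back=3 fwd=0
After 12 (back): cur=V back=2 fwd=1
After 13 (forward): cur=R back=3 fwd=0

Answer: yes no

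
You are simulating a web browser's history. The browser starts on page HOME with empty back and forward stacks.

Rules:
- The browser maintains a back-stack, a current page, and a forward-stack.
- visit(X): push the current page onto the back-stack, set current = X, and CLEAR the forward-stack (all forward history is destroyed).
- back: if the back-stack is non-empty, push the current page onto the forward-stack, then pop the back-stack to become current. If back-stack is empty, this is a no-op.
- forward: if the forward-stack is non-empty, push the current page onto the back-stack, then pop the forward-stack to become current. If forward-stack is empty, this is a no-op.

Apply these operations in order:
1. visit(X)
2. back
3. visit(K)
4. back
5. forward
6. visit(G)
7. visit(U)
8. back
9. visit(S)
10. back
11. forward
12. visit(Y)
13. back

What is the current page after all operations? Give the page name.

After 1 (visit(X)): cur=X back=1 fwd=0
After 2 (back): cur=HOME back=0 fwd=1
After 3 (visit(K)): cur=K back=1 fwd=0
After 4 (back): cur=HOME back=0 fwd=1
After 5 (forward): cur=K back=1 fwd=0
After 6 (visit(G)): cur=G back=2 fwd=0
After 7 (visit(U)): cur=U back=3 fwd=0
After 8 (back): cur=G back=2 fwd=1
After 9 (visit(S)): cur=S back=3 fwd=0
After 10 (back): cur=G back=2 fwd=1
After 11 (forward): cur=S back=3 fwd=0
After 12 (visit(Y)): cur=Y back=4 fwd=0
After 13 (back): cur=S back=3 fwd=1

Answer: S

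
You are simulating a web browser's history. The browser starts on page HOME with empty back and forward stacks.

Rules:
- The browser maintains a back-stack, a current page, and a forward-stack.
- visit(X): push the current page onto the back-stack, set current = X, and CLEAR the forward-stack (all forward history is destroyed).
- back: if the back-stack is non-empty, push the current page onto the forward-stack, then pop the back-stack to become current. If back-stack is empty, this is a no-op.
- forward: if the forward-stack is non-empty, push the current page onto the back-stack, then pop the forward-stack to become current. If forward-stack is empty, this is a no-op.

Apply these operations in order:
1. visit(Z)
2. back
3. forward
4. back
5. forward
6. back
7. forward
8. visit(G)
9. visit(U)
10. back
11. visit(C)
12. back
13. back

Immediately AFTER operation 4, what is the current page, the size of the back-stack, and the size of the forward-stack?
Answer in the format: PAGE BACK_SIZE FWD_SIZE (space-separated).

After 1 (visit(Z)): cur=Z back=1 fwd=0
After 2 (back): cur=HOME back=0 fwd=1
After 3 (forward): cur=Z back=1 fwd=0
After 4 (back): cur=HOME back=0 fwd=1

HOME 0 1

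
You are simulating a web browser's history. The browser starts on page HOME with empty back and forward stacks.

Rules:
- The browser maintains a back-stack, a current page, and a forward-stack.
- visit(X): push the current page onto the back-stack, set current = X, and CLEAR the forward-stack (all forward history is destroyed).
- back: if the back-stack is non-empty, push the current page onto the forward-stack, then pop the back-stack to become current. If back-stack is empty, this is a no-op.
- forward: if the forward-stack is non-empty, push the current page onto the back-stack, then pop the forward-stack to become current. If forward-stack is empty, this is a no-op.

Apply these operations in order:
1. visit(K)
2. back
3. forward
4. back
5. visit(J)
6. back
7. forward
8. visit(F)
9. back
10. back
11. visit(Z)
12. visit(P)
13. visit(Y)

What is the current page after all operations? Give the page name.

After 1 (visit(K)): cur=K back=1 fwd=0
After 2 (back): cur=HOME back=0 fwd=1
After 3 (forward): cur=K back=1 fwd=0
After 4 (back): cur=HOME back=0 fwd=1
After 5 (visit(J)): cur=J back=1 fwd=0
After 6 (back): cur=HOME back=0 fwd=1
After 7 (forward): cur=J back=1 fwd=0
After 8 (visit(F)): cur=F back=2 fwd=0
After 9 (back): cur=J back=1 fwd=1
After 10 (back): cur=HOME back=0 fwd=2
After 11 (visit(Z)): cur=Z back=1 fwd=0
After 12 (visit(P)): cur=P back=2 fwd=0
After 13 (visit(Y)): cur=Y back=3 fwd=0

Answer: Y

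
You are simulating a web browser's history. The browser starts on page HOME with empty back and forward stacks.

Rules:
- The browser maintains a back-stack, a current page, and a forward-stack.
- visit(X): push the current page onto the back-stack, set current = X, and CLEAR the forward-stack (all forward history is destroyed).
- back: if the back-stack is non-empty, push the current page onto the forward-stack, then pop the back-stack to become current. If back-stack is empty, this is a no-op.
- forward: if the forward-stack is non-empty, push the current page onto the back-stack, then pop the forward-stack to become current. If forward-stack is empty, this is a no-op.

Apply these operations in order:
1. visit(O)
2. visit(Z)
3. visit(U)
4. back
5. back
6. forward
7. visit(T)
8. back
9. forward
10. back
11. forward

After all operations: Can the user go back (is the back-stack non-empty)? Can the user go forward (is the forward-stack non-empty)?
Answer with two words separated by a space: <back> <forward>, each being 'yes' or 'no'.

Answer: yes no

Derivation:
After 1 (visit(O)): cur=O back=1 fwd=0
After 2 (visit(Z)): cur=Z back=2 fwd=0
After 3 (visit(U)): cur=U back=3 fwd=0
After 4 (back): cur=Z back=2 fwd=1
After 5 (back): cur=O back=1 fwd=2
After 6 (forward): cur=Z back=2 fwd=1
After 7 (visit(T)): cur=T back=3 fwd=0
After 8 (back): cur=Z back=2 fwd=1
After 9 (forward): cur=T back=3 fwd=0
After 10 (back): cur=Z back=2 fwd=1
After 11 (forward): cur=T back=3 fwd=0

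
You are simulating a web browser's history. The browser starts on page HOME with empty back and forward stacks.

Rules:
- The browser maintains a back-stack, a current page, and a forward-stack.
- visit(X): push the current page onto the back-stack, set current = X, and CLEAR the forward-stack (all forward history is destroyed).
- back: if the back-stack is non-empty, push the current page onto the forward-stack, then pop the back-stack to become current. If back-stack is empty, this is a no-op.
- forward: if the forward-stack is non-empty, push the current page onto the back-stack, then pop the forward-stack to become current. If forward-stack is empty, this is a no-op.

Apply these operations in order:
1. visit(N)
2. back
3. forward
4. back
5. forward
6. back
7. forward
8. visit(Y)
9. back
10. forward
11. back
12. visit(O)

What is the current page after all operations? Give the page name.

After 1 (visit(N)): cur=N back=1 fwd=0
After 2 (back): cur=HOME back=0 fwd=1
After 3 (forward): cur=N back=1 fwd=0
After 4 (back): cur=HOME back=0 fwd=1
After 5 (forward): cur=N back=1 fwd=0
After 6 (back): cur=HOME back=0 fwd=1
After 7 (forward): cur=N back=1 fwd=0
After 8 (visit(Y)): cur=Y back=2 fwd=0
After 9 (back): cur=N back=1 fwd=1
After 10 (forward): cur=Y back=2 fwd=0
After 11 (back): cur=N back=1 fwd=1
After 12 (visit(O)): cur=O back=2 fwd=0

Answer: O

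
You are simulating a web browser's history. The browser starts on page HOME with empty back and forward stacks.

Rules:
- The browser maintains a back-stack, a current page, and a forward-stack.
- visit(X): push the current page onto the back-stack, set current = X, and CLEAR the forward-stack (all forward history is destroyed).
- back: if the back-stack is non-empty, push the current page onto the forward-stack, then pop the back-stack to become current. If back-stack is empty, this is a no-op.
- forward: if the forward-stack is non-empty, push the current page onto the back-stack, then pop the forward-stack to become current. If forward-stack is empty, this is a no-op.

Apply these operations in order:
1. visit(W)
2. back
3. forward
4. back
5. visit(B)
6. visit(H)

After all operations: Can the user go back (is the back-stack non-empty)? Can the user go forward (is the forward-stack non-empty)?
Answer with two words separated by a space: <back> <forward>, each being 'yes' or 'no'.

After 1 (visit(W)): cur=W back=1 fwd=0
After 2 (back): cur=HOME back=0 fwd=1
After 3 (forward): cur=W back=1 fwd=0
After 4 (back): cur=HOME back=0 fwd=1
After 5 (visit(B)): cur=B back=1 fwd=0
After 6 (visit(H)): cur=H back=2 fwd=0

Answer: yes no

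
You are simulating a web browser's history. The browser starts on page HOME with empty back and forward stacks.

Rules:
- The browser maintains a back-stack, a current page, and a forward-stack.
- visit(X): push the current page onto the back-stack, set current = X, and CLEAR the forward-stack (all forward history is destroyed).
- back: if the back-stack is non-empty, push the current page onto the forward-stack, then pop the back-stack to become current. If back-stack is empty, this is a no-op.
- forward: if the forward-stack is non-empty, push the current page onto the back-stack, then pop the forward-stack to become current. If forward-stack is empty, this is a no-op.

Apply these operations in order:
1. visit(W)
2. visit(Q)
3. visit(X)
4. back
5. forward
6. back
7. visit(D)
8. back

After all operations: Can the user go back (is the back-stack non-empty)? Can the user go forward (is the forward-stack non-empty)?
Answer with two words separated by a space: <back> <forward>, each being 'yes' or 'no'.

After 1 (visit(W)): cur=W back=1 fwd=0
After 2 (visit(Q)): cur=Q back=2 fwd=0
After 3 (visit(X)): cur=X back=3 fwd=0
After 4 (back): cur=Q back=2 fwd=1
After 5 (forward): cur=X back=3 fwd=0
After 6 (back): cur=Q back=2 fwd=1
After 7 (visit(D)): cur=D back=3 fwd=0
After 8 (back): cur=Q back=2 fwd=1

Answer: yes yes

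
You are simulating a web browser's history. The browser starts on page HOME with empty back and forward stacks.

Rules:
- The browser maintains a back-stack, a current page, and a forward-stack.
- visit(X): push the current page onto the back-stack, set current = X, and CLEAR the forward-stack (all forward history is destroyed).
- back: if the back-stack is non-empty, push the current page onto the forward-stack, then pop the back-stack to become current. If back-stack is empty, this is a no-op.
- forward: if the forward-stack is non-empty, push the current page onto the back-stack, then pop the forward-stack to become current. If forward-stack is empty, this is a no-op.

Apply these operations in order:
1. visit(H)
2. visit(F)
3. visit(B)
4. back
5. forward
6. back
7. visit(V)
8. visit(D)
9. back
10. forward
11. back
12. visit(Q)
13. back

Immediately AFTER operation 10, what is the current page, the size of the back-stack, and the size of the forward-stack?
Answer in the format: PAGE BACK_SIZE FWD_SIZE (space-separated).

After 1 (visit(H)): cur=H back=1 fwd=0
After 2 (visit(F)): cur=F back=2 fwd=0
After 3 (visit(B)): cur=B back=3 fwd=0
After 4 (back): cur=F back=2 fwd=1
After 5 (forward): cur=B back=3 fwd=0
After 6 (back): cur=F back=2 fwd=1
After 7 (visit(V)): cur=V back=3 fwd=0
After 8 (visit(D)): cur=D back=4 fwd=0
After 9 (back): cur=V back=3 fwd=1
After 10 (forward): cur=D back=4 fwd=0

D 4 0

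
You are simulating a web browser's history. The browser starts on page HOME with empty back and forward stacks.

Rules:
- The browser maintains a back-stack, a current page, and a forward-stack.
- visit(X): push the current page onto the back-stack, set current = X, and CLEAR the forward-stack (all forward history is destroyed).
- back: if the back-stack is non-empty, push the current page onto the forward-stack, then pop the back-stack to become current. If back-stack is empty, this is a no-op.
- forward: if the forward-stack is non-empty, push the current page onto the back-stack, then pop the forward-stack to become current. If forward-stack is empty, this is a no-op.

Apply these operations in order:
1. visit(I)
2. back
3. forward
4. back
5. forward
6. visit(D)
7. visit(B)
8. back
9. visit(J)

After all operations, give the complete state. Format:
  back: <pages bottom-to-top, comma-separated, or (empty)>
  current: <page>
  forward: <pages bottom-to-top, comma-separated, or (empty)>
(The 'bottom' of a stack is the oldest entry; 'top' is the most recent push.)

After 1 (visit(I)): cur=I back=1 fwd=0
After 2 (back): cur=HOME back=0 fwd=1
After 3 (forward): cur=I back=1 fwd=0
After 4 (back): cur=HOME back=0 fwd=1
After 5 (forward): cur=I back=1 fwd=0
After 6 (visit(D)): cur=D back=2 fwd=0
After 7 (visit(B)): cur=B back=3 fwd=0
After 8 (back): cur=D back=2 fwd=1
After 9 (visit(J)): cur=J back=3 fwd=0

Answer: back: HOME,I,D
current: J
forward: (empty)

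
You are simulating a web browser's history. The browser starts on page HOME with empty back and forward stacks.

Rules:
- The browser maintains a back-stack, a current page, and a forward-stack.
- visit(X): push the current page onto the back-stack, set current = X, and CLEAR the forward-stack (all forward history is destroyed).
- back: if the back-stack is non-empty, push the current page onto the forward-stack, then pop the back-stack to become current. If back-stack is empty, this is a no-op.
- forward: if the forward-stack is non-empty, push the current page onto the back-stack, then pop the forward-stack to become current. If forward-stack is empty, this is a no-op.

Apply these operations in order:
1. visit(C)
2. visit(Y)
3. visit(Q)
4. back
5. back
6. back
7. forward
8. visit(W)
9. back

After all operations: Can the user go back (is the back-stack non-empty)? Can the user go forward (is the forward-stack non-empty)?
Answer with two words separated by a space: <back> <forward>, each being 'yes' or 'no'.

After 1 (visit(C)): cur=C back=1 fwd=0
After 2 (visit(Y)): cur=Y back=2 fwd=0
After 3 (visit(Q)): cur=Q back=3 fwd=0
After 4 (back): cur=Y back=2 fwd=1
After 5 (back): cur=C back=1 fwd=2
After 6 (back): cur=HOME back=0 fwd=3
After 7 (forward): cur=C back=1 fwd=2
After 8 (visit(W)): cur=W back=2 fwd=0
After 9 (back): cur=C back=1 fwd=1

Answer: yes yes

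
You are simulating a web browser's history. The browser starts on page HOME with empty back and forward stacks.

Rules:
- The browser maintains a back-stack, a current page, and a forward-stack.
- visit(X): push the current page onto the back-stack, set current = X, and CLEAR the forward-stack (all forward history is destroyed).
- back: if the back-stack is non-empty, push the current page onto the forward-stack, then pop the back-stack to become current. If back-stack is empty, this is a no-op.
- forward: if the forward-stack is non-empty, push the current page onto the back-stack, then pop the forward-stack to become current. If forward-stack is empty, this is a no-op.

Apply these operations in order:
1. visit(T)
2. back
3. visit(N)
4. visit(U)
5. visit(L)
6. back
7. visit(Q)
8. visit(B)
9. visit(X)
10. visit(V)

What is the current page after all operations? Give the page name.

After 1 (visit(T)): cur=T back=1 fwd=0
After 2 (back): cur=HOME back=0 fwd=1
After 3 (visit(N)): cur=N back=1 fwd=0
After 4 (visit(U)): cur=U back=2 fwd=0
After 5 (visit(L)): cur=L back=3 fwd=0
After 6 (back): cur=U back=2 fwd=1
After 7 (visit(Q)): cur=Q back=3 fwd=0
After 8 (visit(B)): cur=B back=4 fwd=0
After 9 (visit(X)): cur=X back=5 fwd=0
After 10 (visit(V)): cur=V back=6 fwd=0

Answer: V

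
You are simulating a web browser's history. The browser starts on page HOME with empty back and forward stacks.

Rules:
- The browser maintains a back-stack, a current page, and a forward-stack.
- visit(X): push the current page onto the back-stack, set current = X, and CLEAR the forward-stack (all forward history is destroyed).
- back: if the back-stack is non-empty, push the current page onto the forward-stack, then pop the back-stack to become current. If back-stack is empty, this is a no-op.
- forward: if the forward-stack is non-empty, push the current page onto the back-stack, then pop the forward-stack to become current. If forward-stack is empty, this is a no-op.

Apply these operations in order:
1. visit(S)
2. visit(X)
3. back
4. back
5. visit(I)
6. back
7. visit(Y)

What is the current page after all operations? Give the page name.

Answer: Y

Derivation:
After 1 (visit(S)): cur=S back=1 fwd=0
After 2 (visit(X)): cur=X back=2 fwd=0
After 3 (back): cur=S back=1 fwd=1
After 4 (back): cur=HOME back=0 fwd=2
After 5 (visit(I)): cur=I back=1 fwd=0
After 6 (back): cur=HOME back=0 fwd=1
After 7 (visit(Y)): cur=Y back=1 fwd=0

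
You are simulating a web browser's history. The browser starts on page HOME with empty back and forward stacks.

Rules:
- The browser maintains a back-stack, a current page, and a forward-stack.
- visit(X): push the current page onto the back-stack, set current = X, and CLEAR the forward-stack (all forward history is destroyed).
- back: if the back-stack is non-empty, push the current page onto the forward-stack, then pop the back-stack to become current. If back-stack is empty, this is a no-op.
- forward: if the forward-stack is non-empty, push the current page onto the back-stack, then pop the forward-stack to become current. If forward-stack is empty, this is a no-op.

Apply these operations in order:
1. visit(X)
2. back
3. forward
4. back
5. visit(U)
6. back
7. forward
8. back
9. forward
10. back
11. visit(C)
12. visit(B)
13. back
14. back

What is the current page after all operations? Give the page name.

After 1 (visit(X)): cur=X back=1 fwd=0
After 2 (back): cur=HOME back=0 fwd=1
After 3 (forward): cur=X back=1 fwd=0
After 4 (back): cur=HOME back=0 fwd=1
After 5 (visit(U)): cur=U back=1 fwd=0
After 6 (back): cur=HOME back=0 fwd=1
After 7 (forward): cur=U back=1 fwd=0
After 8 (back): cur=HOME back=0 fwd=1
After 9 (forward): cur=U back=1 fwd=0
After 10 (back): cur=HOME back=0 fwd=1
After 11 (visit(C)): cur=C back=1 fwd=0
After 12 (visit(B)): cur=B back=2 fwd=0
After 13 (back): cur=C back=1 fwd=1
After 14 (back): cur=HOME back=0 fwd=2

Answer: HOME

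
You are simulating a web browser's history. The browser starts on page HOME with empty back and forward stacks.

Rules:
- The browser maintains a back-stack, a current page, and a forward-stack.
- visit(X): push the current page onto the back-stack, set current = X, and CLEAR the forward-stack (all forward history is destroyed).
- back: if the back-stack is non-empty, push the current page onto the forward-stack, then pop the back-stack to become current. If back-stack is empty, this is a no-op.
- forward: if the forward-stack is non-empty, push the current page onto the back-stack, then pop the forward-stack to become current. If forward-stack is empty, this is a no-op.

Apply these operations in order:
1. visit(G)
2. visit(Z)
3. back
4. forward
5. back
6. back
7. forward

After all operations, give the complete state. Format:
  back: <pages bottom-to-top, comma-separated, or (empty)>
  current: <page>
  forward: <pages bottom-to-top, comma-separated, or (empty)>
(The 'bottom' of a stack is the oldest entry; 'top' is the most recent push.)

After 1 (visit(G)): cur=G back=1 fwd=0
After 2 (visit(Z)): cur=Z back=2 fwd=0
After 3 (back): cur=G back=1 fwd=1
After 4 (forward): cur=Z back=2 fwd=0
After 5 (back): cur=G back=1 fwd=1
After 6 (back): cur=HOME back=0 fwd=2
After 7 (forward): cur=G back=1 fwd=1

Answer: back: HOME
current: G
forward: Z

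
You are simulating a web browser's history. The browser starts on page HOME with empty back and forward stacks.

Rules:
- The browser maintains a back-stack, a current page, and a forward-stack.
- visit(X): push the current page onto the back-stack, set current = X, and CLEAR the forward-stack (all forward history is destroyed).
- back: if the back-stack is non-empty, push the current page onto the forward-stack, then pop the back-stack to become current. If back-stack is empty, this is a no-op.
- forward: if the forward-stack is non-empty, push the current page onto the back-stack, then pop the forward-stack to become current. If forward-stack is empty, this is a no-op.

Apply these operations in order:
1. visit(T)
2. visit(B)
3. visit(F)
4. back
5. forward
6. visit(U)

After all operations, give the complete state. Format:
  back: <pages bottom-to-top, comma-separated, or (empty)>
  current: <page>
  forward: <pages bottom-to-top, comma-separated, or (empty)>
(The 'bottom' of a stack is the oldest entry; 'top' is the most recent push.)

Answer: back: HOME,T,B,F
current: U
forward: (empty)

Derivation:
After 1 (visit(T)): cur=T back=1 fwd=0
After 2 (visit(B)): cur=B back=2 fwd=0
After 3 (visit(F)): cur=F back=3 fwd=0
After 4 (back): cur=B back=2 fwd=1
After 5 (forward): cur=F back=3 fwd=0
After 6 (visit(U)): cur=U back=4 fwd=0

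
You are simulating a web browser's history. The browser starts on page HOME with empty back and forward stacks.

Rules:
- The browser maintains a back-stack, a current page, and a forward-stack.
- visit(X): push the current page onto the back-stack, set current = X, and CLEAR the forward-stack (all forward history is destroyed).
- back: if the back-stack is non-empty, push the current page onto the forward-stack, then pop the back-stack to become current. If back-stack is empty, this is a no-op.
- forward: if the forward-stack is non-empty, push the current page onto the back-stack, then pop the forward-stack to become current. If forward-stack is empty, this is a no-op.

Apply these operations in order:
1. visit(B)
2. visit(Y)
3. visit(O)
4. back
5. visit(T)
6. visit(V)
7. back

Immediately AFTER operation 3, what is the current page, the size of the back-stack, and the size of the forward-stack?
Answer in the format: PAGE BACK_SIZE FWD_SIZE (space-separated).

After 1 (visit(B)): cur=B back=1 fwd=0
After 2 (visit(Y)): cur=Y back=2 fwd=0
After 3 (visit(O)): cur=O back=3 fwd=0

O 3 0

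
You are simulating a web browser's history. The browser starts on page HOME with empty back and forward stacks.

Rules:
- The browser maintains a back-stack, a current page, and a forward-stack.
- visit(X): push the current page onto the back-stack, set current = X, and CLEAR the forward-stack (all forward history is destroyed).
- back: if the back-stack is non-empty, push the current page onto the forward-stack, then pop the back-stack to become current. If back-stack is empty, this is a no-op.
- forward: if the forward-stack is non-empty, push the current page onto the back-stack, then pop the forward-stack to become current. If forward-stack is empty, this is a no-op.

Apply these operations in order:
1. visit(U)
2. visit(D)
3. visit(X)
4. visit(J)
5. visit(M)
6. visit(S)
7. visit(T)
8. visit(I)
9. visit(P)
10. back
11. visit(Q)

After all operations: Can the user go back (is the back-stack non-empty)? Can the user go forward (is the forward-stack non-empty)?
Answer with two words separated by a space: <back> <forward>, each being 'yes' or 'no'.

After 1 (visit(U)): cur=U back=1 fwd=0
After 2 (visit(D)): cur=D back=2 fwd=0
After 3 (visit(X)): cur=X back=3 fwd=0
After 4 (visit(J)): cur=J back=4 fwd=0
After 5 (visit(M)): cur=M back=5 fwd=0
After 6 (visit(S)): cur=S back=6 fwd=0
After 7 (visit(T)): cur=T back=7 fwd=0
After 8 (visit(I)): cur=I back=8 fwd=0
After 9 (visit(P)): cur=P back=9 fwd=0
After 10 (back): cur=I back=8 fwd=1
After 11 (visit(Q)): cur=Q back=9 fwd=0

Answer: yes no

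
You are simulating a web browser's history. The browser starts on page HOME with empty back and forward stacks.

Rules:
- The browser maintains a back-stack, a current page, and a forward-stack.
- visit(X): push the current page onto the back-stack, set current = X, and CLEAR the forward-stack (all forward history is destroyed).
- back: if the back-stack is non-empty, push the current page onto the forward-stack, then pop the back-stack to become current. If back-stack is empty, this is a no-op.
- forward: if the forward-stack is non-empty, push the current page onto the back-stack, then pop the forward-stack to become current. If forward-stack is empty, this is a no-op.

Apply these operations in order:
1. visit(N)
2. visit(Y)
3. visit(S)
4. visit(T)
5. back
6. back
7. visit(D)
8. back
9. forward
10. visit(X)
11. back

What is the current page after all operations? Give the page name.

Answer: D

Derivation:
After 1 (visit(N)): cur=N back=1 fwd=0
After 2 (visit(Y)): cur=Y back=2 fwd=0
After 3 (visit(S)): cur=S back=3 fwd=0
After 4 (visit(T)): cur=T back=4 fwd=0
After 5 (back): cur=S back=3 fwd=1
After 6 (back): cur=Y back=2 fwd=2
After 7 (visit(D)): cur=D back=3 fwd=0
After 8 (back): cur=Y back=2 fwd=1
After 9 (forward): cur=D back=3 fwd=0
After 10 (visit(X)): cur=X back=4 fwd=0
After 11 (back): cur=D back=3 fwd=1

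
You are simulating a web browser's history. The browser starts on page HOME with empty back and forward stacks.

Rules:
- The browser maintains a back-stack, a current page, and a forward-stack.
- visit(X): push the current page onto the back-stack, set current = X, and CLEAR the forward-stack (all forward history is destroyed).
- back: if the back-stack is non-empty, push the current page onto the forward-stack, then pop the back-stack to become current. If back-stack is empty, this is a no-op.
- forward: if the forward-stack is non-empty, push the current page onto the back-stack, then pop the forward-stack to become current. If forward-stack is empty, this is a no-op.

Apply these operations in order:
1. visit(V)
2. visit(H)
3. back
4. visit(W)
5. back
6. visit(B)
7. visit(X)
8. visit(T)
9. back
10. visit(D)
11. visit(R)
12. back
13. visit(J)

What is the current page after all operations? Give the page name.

After 1 (visit(V)): cur=V back=1 fwd=0
After 2 (visit(H)): cur=H back=2 fwd=0
After 3 (back): cur=V back=1 fwd=1
After 4 (visit(W)): cur=W back=2 fwd=0
After 5 (back): cur=V back=1 fwd=1
After 6 (visit(B)): cur=B back=2 fwd=0
After 7 (visit(X)): cur=X back=3 fwd=0
After 8 (visit(T)): cur=T back=4 fwd=0
After 9 (back): cur=X back=3 fwd=1
After 10 (visit(D)): cur=D back=4 fwd=0
After 11 (visit(R)): cur=R back=5 fwd=0
After 12 (back): cur=D back=4 fwd=1
After 13 (visit(J)): cur=J back=5 fwd=0

Answer: J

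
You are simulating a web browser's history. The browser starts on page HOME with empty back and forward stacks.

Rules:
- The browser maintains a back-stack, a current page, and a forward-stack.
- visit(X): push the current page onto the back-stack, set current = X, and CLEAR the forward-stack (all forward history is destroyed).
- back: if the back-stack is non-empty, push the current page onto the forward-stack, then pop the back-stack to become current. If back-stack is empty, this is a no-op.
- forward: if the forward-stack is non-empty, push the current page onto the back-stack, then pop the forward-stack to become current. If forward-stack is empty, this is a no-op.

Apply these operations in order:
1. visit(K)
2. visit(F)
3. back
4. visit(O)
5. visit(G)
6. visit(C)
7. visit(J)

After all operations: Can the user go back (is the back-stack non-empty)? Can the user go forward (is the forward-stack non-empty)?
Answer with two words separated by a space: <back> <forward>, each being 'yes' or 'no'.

Answer: yes no

Derivation:
After 1 (visit(K)): cur=K back=1 fwd=0
After 2 (visit(F)): cur=F back=2 fwd=0
After 3 (back): cur=K back=1 fwd=1
After 4 (visit(O)): cur=O back=2 fwd=0
After 5 (visit(G)): cur=G back=3 fwd=0
After 6 (visit(C)): cur=C back=4 fwd=0
After 7 (visit(J)): cur=J back=5 fwd=0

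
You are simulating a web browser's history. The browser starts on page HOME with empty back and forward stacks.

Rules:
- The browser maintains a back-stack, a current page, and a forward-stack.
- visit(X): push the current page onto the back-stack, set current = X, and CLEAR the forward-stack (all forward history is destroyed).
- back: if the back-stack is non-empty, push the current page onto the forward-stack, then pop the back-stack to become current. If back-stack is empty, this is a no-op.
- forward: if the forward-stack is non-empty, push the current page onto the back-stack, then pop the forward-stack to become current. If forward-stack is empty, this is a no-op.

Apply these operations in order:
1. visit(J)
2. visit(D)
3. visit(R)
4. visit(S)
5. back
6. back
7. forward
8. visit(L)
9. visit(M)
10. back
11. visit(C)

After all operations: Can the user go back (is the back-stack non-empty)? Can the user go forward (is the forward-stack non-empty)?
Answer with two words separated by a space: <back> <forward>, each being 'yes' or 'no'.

After 1 (visit(J)): cur=J back=1 fwd=0
After 2 (visit(D)): cur=D back=2 fwd=0
After 3 (visit(R)): cur=R back=3 fwd=0
After 4 (visit(S)): cur=S back=4 fwd=0
After 5 (back): cur=R back=3 fwd=1
After 6 (back): cur=D back=2 fwd=2
After 7 (forward): cur=R back=3 fwd=1
After 8 (visit(L)): cur=L back=4 fwd=0
After 9 (visit(M)): cur=M back=5 fwd=0
After 10 (back): cur=L back=4 fwd=1
After 11 (visit(C)): cur=C back=5 fwd=0

Answer: yes no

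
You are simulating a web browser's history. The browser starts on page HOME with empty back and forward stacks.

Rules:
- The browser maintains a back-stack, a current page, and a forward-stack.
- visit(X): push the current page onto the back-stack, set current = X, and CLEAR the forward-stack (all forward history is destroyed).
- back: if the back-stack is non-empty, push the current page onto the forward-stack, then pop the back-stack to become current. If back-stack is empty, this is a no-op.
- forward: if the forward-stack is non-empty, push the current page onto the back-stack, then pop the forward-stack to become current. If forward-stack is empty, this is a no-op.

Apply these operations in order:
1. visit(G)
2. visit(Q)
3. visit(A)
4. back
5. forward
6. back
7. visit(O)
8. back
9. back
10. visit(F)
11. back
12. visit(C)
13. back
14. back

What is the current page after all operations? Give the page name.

Answer: HOME

Derivation:
After 1 (visit(G)): cur=G back=1 fwd=0
After 2 (visit(Q)): cur=Q back=2 fwd=0
After 3 (visit(A)): cur=A back=3 fwd=0
After 4 (back): cur=Q back=2 fwd=1
After 5 (forward): cur=A back=3 fwd=0
After 6 (back): cur=Q back=2 fwd=1
After 7 (visit(O)): cur=O back=3 fwd=0
After 8 (back): cur=Q back=2 fwd=1
After 9 (back): cur=G back=1 fwd=2
After 10 (visit(F)): cur=F back=2 fwd=0
After 11 (back): cur=G back=1 fwd=1
After 12 (visit(C)): cur=C back=2 fwd=0
After 13 (back): cur=G back=1 fwd=1
After 14 (back): cur=HOME back=0 fwd=2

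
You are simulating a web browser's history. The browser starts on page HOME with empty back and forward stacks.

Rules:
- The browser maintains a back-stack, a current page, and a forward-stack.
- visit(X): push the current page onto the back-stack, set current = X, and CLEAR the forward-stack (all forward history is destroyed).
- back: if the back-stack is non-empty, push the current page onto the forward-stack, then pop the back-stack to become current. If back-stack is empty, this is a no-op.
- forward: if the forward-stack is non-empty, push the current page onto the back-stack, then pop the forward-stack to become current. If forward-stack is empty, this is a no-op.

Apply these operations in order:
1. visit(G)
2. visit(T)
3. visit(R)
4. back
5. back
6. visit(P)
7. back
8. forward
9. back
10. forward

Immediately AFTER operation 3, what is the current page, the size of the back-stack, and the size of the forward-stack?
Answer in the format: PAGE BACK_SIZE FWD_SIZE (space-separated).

After 1 (visit(G)): cur=G back=1 fwd=0
After 2 (visit(T)): cur=T back=2 fwd=0
After 3 (visit(R)): cur=R back=3 fwd=0

R 3 0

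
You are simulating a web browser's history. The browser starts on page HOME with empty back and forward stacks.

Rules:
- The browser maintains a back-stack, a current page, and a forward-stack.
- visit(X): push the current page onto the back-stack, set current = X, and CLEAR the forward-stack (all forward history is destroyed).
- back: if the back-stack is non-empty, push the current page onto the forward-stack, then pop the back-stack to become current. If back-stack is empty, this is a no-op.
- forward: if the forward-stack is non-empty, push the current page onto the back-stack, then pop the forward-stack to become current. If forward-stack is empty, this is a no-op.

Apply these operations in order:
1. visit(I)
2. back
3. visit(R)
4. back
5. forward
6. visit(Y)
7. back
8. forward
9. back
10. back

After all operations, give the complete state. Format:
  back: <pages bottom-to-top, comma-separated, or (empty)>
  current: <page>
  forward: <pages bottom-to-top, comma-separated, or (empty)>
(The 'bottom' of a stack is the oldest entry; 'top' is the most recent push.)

After 1 (visit(I)): cur=I back=1 fwd=0
After 2 (back): cur=HOME back=0 fwd=1
After 3 (visit(R)): cur=R back=1 fwd=0
After 4 (back): cur=HOME back=0 fwd=1
After 5 (forward): cur=R back=1 fwd=0
After 6 (visit(Y)): cur=Y back=2 fwd=0
After 7 (back): cur=R back=1 fwd=1
After 8 (forward): cur=Y back=2 fwd=0
After 9 (back): cur=R back=1 fwd=1
After 10 (back): cur=HOME back=0 fwd=2

Answer: back: (empty)
current: HOME
forward: Y,R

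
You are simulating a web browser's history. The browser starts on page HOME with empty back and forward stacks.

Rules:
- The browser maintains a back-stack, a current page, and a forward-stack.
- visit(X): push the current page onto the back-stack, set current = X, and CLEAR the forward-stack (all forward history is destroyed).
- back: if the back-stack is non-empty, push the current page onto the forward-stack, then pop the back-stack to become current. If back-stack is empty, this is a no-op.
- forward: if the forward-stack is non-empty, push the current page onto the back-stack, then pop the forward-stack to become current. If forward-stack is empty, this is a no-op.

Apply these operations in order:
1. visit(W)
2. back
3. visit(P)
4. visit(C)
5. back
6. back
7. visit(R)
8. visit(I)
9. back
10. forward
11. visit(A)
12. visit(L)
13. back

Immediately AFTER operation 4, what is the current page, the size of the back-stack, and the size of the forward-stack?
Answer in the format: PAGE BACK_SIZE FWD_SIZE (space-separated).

After 1 (visit(W)): cur=W back=1 fwd=0
After 2 (back): cur=HOME back=0 fwd=1
After 3 (visit(P)): cur=P back=1 fwd=0
After 4 (visit(C)): cur=C back=2 fwd=0

C 2 0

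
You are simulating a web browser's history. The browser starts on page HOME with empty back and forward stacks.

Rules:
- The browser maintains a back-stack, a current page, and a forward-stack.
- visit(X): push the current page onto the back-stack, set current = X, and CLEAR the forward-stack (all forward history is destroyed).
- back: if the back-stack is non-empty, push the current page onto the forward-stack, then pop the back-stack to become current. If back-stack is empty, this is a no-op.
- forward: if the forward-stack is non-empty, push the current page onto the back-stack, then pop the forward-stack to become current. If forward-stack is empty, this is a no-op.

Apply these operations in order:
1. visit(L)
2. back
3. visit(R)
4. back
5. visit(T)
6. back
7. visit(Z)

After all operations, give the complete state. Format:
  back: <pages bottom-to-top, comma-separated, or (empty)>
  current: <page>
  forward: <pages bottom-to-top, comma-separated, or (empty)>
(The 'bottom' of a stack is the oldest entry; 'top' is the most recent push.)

After 1 (visit(L)): cur=L back=1 fwd=0
After 2 (back): cur=HOME back=0 fwd=1
After 3 (visit(R)): cur=R back=1 fwd=0
After 4 (back): cur=HOME back=0 fwd=1
After 5 (visit(T)): cur=T back=1 fwd=0
After 6 (back): cur=HOME back=0 fwd=1
After 7 (visit(Z)): cur=Z back=1 fwd=0

Answer: back: HOME
current: Z
forward: (empty)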